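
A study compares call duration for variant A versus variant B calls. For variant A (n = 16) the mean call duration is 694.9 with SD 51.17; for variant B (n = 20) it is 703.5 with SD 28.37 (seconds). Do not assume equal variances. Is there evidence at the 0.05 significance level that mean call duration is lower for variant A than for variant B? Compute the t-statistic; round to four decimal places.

Let group 1 = variant A, group 2 = variant B. H0: μ_1 = μ_2; H1: μ_1 < μ_2 (Welch's two-sample t-test, left-tailed).
t = (x̄_1 − x̄_2)/√(s_1²/n_1 + s_2²/n_2) = (694.9 − 703.5)/√(51.17²/16 + 28.37²/20) = -0.6023
Welch–Satterthwaite df ≈ 22.22
p-value = P(T ≤ -0.6023) ≈ 0.277
Since p ≈ 0.277 > α = 0.05, fail to reject H0; the evidence is not statistically significant.

-0.6023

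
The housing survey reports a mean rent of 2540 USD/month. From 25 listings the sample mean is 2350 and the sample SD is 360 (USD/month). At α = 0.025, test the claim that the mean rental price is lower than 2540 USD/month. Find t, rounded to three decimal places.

H0: μ = 2540; H1: μ < 2540 (one-sample t-test, left-tailed).
t = (x̄ − μ₀)/(s/√n) = (2350 − 2540)/(360/√25) = -2.639
df = n − 1 = 24
p-value = P(T ≤ -2.639) ≈ 0.0072
Since p ≈ 0.0072 < α = 0.025, reject H0; the evidence is statistically significant.

-2.639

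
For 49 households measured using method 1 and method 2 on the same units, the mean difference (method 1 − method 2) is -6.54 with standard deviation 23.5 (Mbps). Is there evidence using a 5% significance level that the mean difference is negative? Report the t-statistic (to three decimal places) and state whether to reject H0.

t = -1.948; reject H0

H0: μ_d = 0; H1: μ_d < 0 (paired t-test on the differences, left-tailed).
t = d̄/(s_d/√n) = -6.54/(23.5/√49) = -1.948
df = n − 1 = 48
p-value = P(T ≤ -1.948) ≈ 0.029
Since p ≈ 0.029 < α = 0.05, reject H0; the evidence is statistically significant.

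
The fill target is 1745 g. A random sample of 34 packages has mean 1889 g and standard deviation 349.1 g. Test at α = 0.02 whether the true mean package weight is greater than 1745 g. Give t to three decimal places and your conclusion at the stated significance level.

t = 2.405; reject H0

H0: μ = 1745; H1: μ > 1745 (one-sample t-test, right-tailed).
t = (x̄ − μ₀)/(s/√n) = (1889 − 1745)/(349.1/√34) = 2.405
df = n − 1 = 33
p-value = P(T ≥ 2.405) ≈ 0.0110
Since p ≈ 0.0110 < α = 0.02, reject H0; the evidence is statistically significant.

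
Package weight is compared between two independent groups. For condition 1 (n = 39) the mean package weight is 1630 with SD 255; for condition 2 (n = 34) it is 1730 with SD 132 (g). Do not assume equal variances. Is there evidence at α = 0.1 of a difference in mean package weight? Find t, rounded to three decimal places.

-2.142

Let group 1 = condition 1, group 2 = condition 2. H0: μ_1 = μ_2; H1: μ_1 ≠ μ_2 (Welch's two-sample t-test, two-sided).
t = (x̄_1 − x̄_2)/√(s_1²/n_1 + s_2²/n_2) = (1630 − 1730)/√(255²/39 + 132²/34) = -2.142
Welch–Satterthwaite df ≈ 58.58
Two-sided p-value ≈ 0.036
Since p ≈ 0.036 < α = 0.1, reject H0; the data support H1.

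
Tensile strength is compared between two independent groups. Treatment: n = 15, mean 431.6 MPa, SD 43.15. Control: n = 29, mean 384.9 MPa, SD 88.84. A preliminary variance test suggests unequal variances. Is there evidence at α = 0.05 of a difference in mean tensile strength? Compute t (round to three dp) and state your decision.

t = 2.346; reject H0

Let group 1 = treatment, group 2 = control. H0: μ_1 = μ_2; H1: μ_1 ≠ μ_2 (Welch's two-sample t-test, two-sided).
t = (x̄_1 − x̄_2)/√(s_1²/n_1 + s_2²/n_2) = (431.6 − 384.9)/√(43.15²/15 + 88.84²/29) = 2.346
Welch–Satterthwaite df ≈ 41.92
Two-sided p-value ≈ 0.0238
Since p ≈ 0.0238 < α = 0.05, reject H0; the data support H1.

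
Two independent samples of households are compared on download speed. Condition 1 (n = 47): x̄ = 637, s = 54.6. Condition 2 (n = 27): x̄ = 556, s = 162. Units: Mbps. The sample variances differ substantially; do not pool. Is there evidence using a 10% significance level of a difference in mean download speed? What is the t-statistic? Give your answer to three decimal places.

Let group 1 = condition 1, group 2 = condition 2. H0: μ_1 = μ_2; H1: μ_1 ≠ μ_2 (Welch's two-sample t-test, two-sided).
t = (x̄_1 − x̄_2)/√(s_1²/n_1 + s_2²/n_2) = (637 − 556)/√(54.6²/47 + 162²/27) = 2.517
Welch–Satterthwaite df ≈ 29.43
Two-sided p-value ≈ 0.018
Since p ≈ 0.018 < α = 0.1, reject H0; the data support H1.

2.517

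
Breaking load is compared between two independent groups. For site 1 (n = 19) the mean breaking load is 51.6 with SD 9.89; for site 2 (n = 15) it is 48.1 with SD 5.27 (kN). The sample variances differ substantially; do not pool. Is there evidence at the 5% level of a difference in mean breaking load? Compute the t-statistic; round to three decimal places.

Let group 1 = site 1, group 2 = site 2. H0: μ_1 = μ_2; H1: μ_1 ≠ μ_2 (Welch's two-sample t-test, two-sided).
t = (x̄_1 − x̄_2)/√(s_1²/n_1 + s_2²/n_2) = (51.6 − 48.1)/√(9.89²/19 + 5.27²/15) = 1.323
Welch–Satterthwaite df ≈ 28.53
Two-sided p-value ≈ 0.196
Since p ≈ 0.196 > α = 0.05, fail to reject H0; the data do not provide sufficient evidence against H0.

1.323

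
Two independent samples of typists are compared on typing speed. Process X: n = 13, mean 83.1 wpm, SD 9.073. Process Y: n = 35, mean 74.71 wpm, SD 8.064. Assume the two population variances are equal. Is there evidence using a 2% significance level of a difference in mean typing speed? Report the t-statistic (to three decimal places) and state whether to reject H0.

Let group 1 = process X, group 2 = process Y. H0: μ_1 = μ_2; H1: μ_1 ≠ μ_2 (two-sample pooled-variance t-test, two-sided).
s_p² = [(13−1)·9.073² + (35−1)·8.064²]/(13+35−2) = 69.5389
t = (83.1 − 74.71)/√[69.5389·(1/13 + 1/35)] = 3.098
df = n₁ + n₂ − 2 = 46
Two-sided p-value ≈ 0.0033
Since p ≈ 0.0033 < α = 0.02, reject H0; the data support H1.

t = 3.098; reject H0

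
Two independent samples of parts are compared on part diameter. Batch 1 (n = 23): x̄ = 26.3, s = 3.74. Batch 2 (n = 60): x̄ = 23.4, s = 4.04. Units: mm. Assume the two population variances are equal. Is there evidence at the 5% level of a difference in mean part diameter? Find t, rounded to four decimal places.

2.9855

Let group 1 = batch 1, group 2 = batch 2. H0: μ_1 = μ_2; H1: μ_1 ≠ μ_2 (two-sample pooled-variance t-test, two-sided).
s_p² = [(23−1)·3.74² + (60−1)·4.04²]/(23+60−2) = 15.6877
t = (26.3 − 23.4)/√[15.6877·(1/23 + 1/60)] = 2.9855
df = n₁ + n₂ − 2 = 81
Two-sided p-value ≈ 0.0037
Since p ≈ 0.0037 < α = 0.05, reject H0; the data support H1.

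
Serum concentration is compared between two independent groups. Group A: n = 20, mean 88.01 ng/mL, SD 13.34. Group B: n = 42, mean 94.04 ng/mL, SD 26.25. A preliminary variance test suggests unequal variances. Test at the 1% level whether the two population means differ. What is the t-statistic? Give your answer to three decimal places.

-1.199

Let group 1 = group A, group 2 = group B. H0: μ_1 = μ_2; H1: μ_1 ≠ μ_2 (Welch's two-sample t-test, two-sided).
t = (x̄_1 − x̄_2)/√(s_1²/n_1 + s_2²/n_2) = (88.01 − 94.04)/√(13.34²/20 + 26.25²/42) = -1.199
Welch–Satterthwaite df ≈ 59.66
Two-sided p-value ≈ 0.2354
Since p ≈ 0.2354 > α = 0.01, fail to reject H0; the data do not provide sufficient evidence against H0.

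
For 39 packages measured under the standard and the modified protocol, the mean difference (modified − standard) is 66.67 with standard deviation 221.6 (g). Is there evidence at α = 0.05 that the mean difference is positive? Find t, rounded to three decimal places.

H0: μ_d = 0; H1: μ_d > 0 (paired t-test on the differences, right-tailed).
t = d̄/(s_d/√n) = 66.67/(221.6/√39) = 1.879
df = n − 1 = 38
p-value = P(T ≥ 1.879) ≈ 0.034
Since p ≈ 0.034 < α = 0.05, reject H0; the data support H1.

1.879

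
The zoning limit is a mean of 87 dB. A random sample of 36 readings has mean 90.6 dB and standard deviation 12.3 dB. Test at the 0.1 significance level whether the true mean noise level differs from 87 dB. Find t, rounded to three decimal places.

H0: μ = 87; H1: μ ≠ 87 (one-sample t-test, two-sided).
t = (x̄ − μ₀)/(s/√n) = (90.6 − 87)/(12.3/√36) = 1.756
df = n − 1 = 35
Two-sided p-value ≈ 0.0878
Since p ≈ 0.0878 < α = 0.1, reject H0; the evidence is statistically significant.

1.756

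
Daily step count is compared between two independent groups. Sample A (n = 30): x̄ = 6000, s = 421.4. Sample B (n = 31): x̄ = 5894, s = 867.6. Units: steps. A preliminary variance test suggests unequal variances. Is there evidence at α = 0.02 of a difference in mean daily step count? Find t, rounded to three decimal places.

0.610

Let group 1 = sample A, group 2 = sample B. H0: μ_1 = μ_2; H1: μ_1 ≠ μ_2 (Welch's two-sample t-test, two-sided).
t = (x̄_1 − x̄_2)/√(s_1²/n_1 + s_2²/n_2) = (6000 − 5894)/√(421.4²/30 + 867.6²/31) = 0.610
Welch–Satterthwaite df ≈ 43.72
Two-sided p-value ≈ 0.545
Since p ≈ 0.545 > α = 0.02, fail to reject H0; the data do not provide sufficient evidence against H0.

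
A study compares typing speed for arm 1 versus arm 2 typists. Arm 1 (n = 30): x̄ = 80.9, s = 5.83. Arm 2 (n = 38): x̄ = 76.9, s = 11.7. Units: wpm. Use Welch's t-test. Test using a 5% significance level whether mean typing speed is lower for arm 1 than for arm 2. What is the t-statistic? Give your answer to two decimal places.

Let group 1 = arm 1, group 2 = arm 2. H0: μ_1 = μ_2; H1: μ_1 < μ_2 (Welch's two-sample t-test, left-tailed).
t = (x̄_1 − x̄_2)/√(s_1²/n_1 + s_2²/n_2) = (80.9 − 76.9)/√(5.83²/30 + 11.7²/38) = 1.84
Welch–Satterthwaite df ≈ 56.77
p-value = P(T ≤ 1.84) ≈ 0.964
Since p ≈ 0.964 > α = 0.05, fail to reject H0; the evidence is not statistically significant.

1.84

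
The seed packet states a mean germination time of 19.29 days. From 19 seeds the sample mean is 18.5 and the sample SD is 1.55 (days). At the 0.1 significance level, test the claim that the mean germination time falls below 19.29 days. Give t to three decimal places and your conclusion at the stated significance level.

t = -2.222; reject H0

H0: μ = 19.29; H1: μ < 19.29 (one-sample t-test, left-tailed).
t = (x̄ − μ₀)/(s/√n) = (18.5 − 19.29)/(1.55/√19) = -2.222
df = n − 1 = 18
p-value = P(T ≤ -2.222) ≈ 0.020
Since p ≈ 0.020 < α = 0.1, reject H0; the evidence is statistically significant.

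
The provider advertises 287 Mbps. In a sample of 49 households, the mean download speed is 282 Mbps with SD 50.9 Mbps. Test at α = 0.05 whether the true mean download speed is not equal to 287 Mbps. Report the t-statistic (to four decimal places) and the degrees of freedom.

t = -0.6876, df = 48

H0: μ = 287; H1: μ ≠ 287 (one-sample t-test, two-sided).
t = (x̄ − μ₀)/(s/√n) = (282 − 287)/(50.9/√49) = -0.6876
df = n − 1 = 48
Two-sided p-value ≈ 0.4950
Since p ≈ 0.4950 > α = 0.05, fail to reject H0; the evidence is not statistically significant.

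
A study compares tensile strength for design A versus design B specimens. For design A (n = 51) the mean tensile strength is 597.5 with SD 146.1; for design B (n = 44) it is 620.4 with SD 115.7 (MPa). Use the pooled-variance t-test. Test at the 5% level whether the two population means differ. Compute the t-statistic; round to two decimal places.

-0.84

Let group 1 = design A, group 2 = design B. H0: μ_1 = μ_2; H1: μ_1 ≠ μ_2 (two-sample pooled-variance t-test, two-sided).
s_p² = [(51−1)·146.1² + (44−1)·115.7²]/(51+44−2) = 17665.4
t = (597.5 − 620.4)/√[17665.4·(1/51 + 1/44)] = -0.84
df = n₁ + n₂ − 2 = 93
Two-sided p-value ≈ 0.4045
Since p ≈ 0.4045 > α = 0.05, fail to reject H0; the data do not provide sufficient evidence against H0.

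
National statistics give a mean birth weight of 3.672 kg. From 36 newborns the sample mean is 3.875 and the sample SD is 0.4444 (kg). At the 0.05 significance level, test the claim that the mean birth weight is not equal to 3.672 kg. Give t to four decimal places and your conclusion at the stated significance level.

H0: μ = 3.672; H1: μ ≠ 3.672 (one-sample t-test, two-sided).
t = (x̄ − μ₀)/(s/√n) = (3.875 − 3.672)/(0.4444/√36) = 2.7408
df = n − 1 = 35
Two-sided p-value ≈ 0.010
Since p ≈ 0.010 < α = 0.05, reject H0; the data support H1.

t = 2.7408; reject H0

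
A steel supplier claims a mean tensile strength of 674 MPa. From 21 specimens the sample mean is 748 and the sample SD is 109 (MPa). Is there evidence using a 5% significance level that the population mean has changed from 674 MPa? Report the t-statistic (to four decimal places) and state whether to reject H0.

t = 3.1111; reject H0

H0: μ = 674; H1: μ ≠ 674 (one-sample t-test, two-sided).
t = (x̄ − μ₀)/(s/√n) = (748 − 674)/(109/√21) = 3.1111
df = n − 1 = 20
Two-sided p-value ≈ 0.006
Since p ≈ 0.006 < α = 0.05, reject H0; the evidence is statistically significant.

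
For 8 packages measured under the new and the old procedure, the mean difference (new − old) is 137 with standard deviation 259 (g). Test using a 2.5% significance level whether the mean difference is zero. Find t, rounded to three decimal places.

1.496

H0: μ_d = 0; H1: μ_d ≠ 0 (paired t-test on the differences, two-sided).
t = d̄/(s_d/√n) = 137/(259/√8) = 1.496
df = n − 1 = 7
Two-sided p-value ≈ 0.1783
Since p ≈ 0.1783 > α = 0.025, fail to reject H0; the data do not provide sufficient evidence against H0.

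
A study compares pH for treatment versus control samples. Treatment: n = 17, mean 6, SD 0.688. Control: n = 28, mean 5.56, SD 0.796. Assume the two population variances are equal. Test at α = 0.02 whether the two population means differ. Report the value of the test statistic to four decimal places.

Let group 1 = treatment, group 2 = control. H0: μ_1 = μ_2; H1: μ_1 ≠ μ_2 (two-sample pooled-variance t-test, two-sided).
s_p² = [(17−1)·0.688² + (28−1)·0.796²]/(17+28−2) = 0.57398
t = (6 − 5.56)/√[0.57398·(1/17 + 1/28)] = 1.8889
df = n₁ + n₂ − 2 = 43
Two-sided p-value ≈ 0.0657
Since p ≈ 0.0657 > α = 0.02, fail to reject H0; the evidence is not statistically significant.

1.8889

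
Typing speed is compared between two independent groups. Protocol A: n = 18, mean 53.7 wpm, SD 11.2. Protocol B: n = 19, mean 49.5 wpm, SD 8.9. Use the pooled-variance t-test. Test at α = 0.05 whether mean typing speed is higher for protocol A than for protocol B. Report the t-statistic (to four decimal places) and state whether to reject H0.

Let group 1 = protocol A, group 2 = protocol B. H0: μ_1 = μ_2; H1: μ_1 > μ_2 (two-sample pooled-variance t-test, right-tailed).
s_p² = [(18−1)·11.2² + (19−1)·8.9²]/(18+19−2) = 101.665
t = (53.7 − 49.5)/√[101.665·(1/18 + 1/19)] = 1.2664
df = n₁ + n₂ − 2 = 35
p-value = P(T ≥ 1.2664) ≈ 0.107
Since p ≈ 0.107 > α = 0.05, fail to reject H0; the data do not provide sufficient evidence against H0.

t = 1.2664; fail to reject H0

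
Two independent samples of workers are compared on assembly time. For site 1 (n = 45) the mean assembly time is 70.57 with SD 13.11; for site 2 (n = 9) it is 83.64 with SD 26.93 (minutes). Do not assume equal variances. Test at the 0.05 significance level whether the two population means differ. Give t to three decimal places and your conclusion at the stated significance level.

t = -1.423; fail to reject H0

Let group 1 = site 1, group 2 = site 2. H0: μ_1 = μ_2; H1: μ_1 ≠ μ_2 (Welch's two-sample t-test, two-sided).
t = (x̄_1 − x̄_2)/√(s_1²/n_1 + s_2²/n_2) = (70.57 − 83.64)/√(13.11²/45 + 26.93²/9) = -1.423
Welch–Satterthwaite df ≈ 8.77
Two-sided p-value ≈ 0.189
Since p ≈ 0.189 > α = 0.05, fail to reject H0; the data do not provide sufficient evidence against H0.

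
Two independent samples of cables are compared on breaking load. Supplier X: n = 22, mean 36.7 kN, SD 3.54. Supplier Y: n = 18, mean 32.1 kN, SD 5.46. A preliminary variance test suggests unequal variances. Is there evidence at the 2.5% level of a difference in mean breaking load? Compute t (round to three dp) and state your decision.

Let group 1 = supplier X, group 2 = supplier Y. H0: μ_1 = μ_2; H1: μ_1 ≠ μ_2 (Welch's two-sample t-test, two-sided).
t = (x̄_1 − x̄_2)/√(s_1²/n_1 + s_2²/n_2) = (36.7 − 32.1)/√(3.54²/22 + 5.46²/18) = 3.083
Welch–Satterthwaite df ≈ 28.02
Two-sided p-value ≈ 0.005
Since p ≈ 0.005 < α = 0.025, reject H0; the evidence is statistically significant.

t = 3.083; reject H0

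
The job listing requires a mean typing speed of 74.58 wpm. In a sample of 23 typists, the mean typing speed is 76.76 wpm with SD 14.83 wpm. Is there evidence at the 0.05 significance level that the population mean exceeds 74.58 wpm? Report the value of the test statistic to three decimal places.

H0: μ = 74.58; H1: μ > 74.58 (one-sample t-test, right-tailed).
t = (x̄ − μ₀)/(s/√n) = (76.76 − 74.58)/(14.83/√23) = 0.705
df = n − 1 = 22
p-value = P(T ≥ 0.705) ≈ 0.244
Since p ≈ 0.244 > α = 0.05, fail to reject H0; the evidence is not statistically significant.

0.705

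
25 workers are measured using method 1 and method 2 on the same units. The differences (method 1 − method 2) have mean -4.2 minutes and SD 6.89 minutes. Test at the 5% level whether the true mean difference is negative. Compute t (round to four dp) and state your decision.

H0: μ_d = 0; H1: μ_d < 0 (paired t-test on the differences, left-tailed).
t = d̄/(s_d/√n) = -4.2/(6.89/√25) = -3.0479
df = n − 1 = 24
p-value = P(T ≤ -3.0479) ≈ 0.003
Since p ≈ 0.003 < α = 0.05, reject H0; the evidence is statistically significant.

t = -3.0479; reject H0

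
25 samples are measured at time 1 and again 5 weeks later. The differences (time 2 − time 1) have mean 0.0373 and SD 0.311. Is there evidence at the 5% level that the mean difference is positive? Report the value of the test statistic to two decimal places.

H0: μ_d = 0; H1: μ_d > 0 (paired t-test on the differences, right-tailed).
t = d̄/(s_d/√n) = 0.0373/(0.311/√25) = 0.60
df = n − 1 = 24
p-value = P(T ≥ 0.60) ≈ 0.277
Since p ≈ 0.277 > α = 0.05, fail to reject H0; the data do not provide sufficient evidence against H0.

0.60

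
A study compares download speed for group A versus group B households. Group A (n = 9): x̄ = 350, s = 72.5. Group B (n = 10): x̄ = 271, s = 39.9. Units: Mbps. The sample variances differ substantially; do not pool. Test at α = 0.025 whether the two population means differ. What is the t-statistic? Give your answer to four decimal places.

Let group 1 = group A, group 2 = group B. H0: μ_1 = μ_2; H1: μ_1 ≠ μ_2 (Welch's two-sample t-test, two-sided).
t = (x̄_1 − x̄_2)/√(s_1²/n_1 + s_2²/n_2) = (350 − 271)/√(72.5²/9 + 39.9²/10) = 2.8978
Welch–Satterthwaite df ≈ 12.15
Two-sided p-value ≈ 0.013
Since p ≈ 0.013 < α = 0.025, reject H0; the evidence is statistically significant.

2.8978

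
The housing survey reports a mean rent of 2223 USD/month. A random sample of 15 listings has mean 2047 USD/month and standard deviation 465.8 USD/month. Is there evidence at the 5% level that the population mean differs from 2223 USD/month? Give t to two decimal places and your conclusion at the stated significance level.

t = -1.46; fail to reject H0

H0: μ = 2223; H1: μ ≠ 2223 (one-sample t-test, two-sided).
t = (x̄ − μ₀)/(s/√n) = (2047 − 2223)/(465.8/√15) = -1.46
df = n − 1 = 14
Two-sided p-value ≈ 0.1655
Since p ≈ 0.1655 > α = 0.05, fail to reject H0; the evidence is not statistically significant.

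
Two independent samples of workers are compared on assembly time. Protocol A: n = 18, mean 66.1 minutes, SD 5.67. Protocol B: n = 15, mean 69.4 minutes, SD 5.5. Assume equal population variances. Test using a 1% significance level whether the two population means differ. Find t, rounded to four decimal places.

Let group 1 = protocol A, group 2 = protocol B. H0: μ_1 = μ_2; H1: μ_1 ≠ μ_2 (two-sample pooled-variance t-test, two-sided).
s_p² = [(18−1)·5.67² + (15−1)·5.5²]/(18+15−2) = 31.2913
t = (66.1 − 69.4)/√[31.2913·(1/18 + 1/15)] = -1.6874
df = n₁ + n₂ − 2 = 31
Two-sided p-value ≈ 0.102
Since p ≈ 0.102 > α = 0.01, fail to reject H0; the evidence is not statistically significant.

-1.6874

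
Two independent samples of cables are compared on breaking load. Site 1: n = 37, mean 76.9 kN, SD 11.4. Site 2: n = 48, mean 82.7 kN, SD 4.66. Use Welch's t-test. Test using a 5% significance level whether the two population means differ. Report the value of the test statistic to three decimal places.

Let group 1 = site 1, group 2 = site 2. H0: μ_1 = μ_2; H1: μ_1 ≠ μ_2 (Welch's two-sample t-test, two-sided).
t = (x̄_1 − x̄_2)/√(s_1²/n_1 + s_2²/n_2) = (76.9 − 82.7)/√(11.4²/37 + 4.66²/48) = -2.913
Welch–Satterthwaite df ≈ 45.30
Two-sided p-value ≈ 0.006
Since p ≈ 0.006 < α = 0.05, reject H0; the data support H1.

-2.913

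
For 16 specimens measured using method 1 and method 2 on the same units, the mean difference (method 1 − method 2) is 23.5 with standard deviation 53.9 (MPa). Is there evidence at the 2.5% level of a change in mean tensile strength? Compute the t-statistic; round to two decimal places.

1.74

H0: μ_d = 0; H1: μ_d ≠ 0 (paired t-test on the differences, two-sided).
t = d̄/(s_d/√n) = 23.5/(53.9/√16) = 1.74
df = n − 1 = 15
Two-sided p-value ≈ 0.102
Since p ≈ 0.102 > α = 0.025, fail to reject H0; the data do not provide sufficient evidence against H0.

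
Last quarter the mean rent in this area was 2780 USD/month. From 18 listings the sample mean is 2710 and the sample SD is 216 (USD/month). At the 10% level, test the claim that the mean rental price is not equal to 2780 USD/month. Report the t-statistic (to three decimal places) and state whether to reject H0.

H0: μ = 2780; H1: μ ≠ 2780 (one-sample t-test, two-sided).
t = (x̄ − μ₀)/(s/√n) = (2710 − 2780)/(216/√18) = -1.375
df = n − 1 = 17
Two-sided p-value ≈ 0.187
Since p ≈ 0.187 > α = 0.1, fail to reject H0; the evidence is not statistically significant.

t = -1.375; fail to reject H0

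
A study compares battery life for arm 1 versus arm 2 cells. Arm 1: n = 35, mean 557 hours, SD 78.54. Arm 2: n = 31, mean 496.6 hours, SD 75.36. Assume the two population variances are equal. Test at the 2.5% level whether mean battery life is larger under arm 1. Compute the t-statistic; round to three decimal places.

3.178

Let group 1 = arm 1, group 2 = arm 2. H0: μ_1 = μ_2; H1: μ_1 > μ_2 (two-sample pooled-variance t-test, right-tailed).
s_p² = [(35−1)·78.54² + (31−1)·75.36²]/(35+31−2) = 5939.12
t = (557 − 496.6)/√[5939.12·(1/35 + 1/31)] = 3.178
df = n₁ + n₂ − 2 = 64
p-value = P(T ≥ 3.178) ≈ 0.001
Since p ≈ 0.001 < α = 0.025, reject H0; the data support H1.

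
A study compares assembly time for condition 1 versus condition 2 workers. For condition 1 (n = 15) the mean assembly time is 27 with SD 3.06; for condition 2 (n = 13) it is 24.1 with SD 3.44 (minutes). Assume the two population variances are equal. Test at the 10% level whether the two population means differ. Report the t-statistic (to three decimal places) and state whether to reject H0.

t = 2.361; reject H0

Let group 1 = condition 1, group 2 = condition 2. H0: μ_1 = μ_2; H1: μ_1 ≠ μ_2 (two-sample pooled-variance t-test, two-sided).
s_p² = [(15−1)·3.06² + (13−1)·3.44²]/(15+13−2) = 10.5036
t = (27 − 24.1)/√[10.5036·(1/15 + 1/13)] = 2.361
df = n₁ + n₂ − 2 = 26
Two-sided p-value ≈ 0.0260
Since p ≈ 0.0260 < α = 0.1, reject H0; the data support H1.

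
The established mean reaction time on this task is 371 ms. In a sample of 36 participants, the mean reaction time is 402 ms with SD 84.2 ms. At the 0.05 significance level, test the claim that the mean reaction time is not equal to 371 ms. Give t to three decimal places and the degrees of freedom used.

H0: μ = 371; H1: μ ≠ 371 (one-sample t-test, two-sided).
t = (x̄ − μ₀)/(s/√n) = (402 − 371)/(84.2/√36) = 2.209
df = n − 1 = 35
Two-sided p-value ≈ 0.034
Since p ≈ 0.034 < α = 0.05, reject H0; the data support H1.

t = 2.209, df = 35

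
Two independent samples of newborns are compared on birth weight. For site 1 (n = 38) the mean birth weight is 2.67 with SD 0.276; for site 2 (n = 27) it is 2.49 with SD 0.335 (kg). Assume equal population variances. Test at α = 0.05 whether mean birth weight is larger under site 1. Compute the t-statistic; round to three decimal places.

2.370

Let group 1 = site 1, group 2 = site 2. H0: μ_1 = μ_2; H1: μ_1 > μ_2 (two-sample pooled-variance t-test, right-tailed).
s_p² = [(38−1)·0.276² + (27−1)·0.335²]/(38+27−2) = 0.0910534
t = (2.67 − 2.49)/√[0.0910534·(1/38 + 1/27)] = 2.370
df = n₁ + n₂ − 2 = 63
p-value = P(T ≥ 2.370) ≈ 0.0104
Since p ≈ 0.0104 < α = 0.05, reject H0; the data support H1.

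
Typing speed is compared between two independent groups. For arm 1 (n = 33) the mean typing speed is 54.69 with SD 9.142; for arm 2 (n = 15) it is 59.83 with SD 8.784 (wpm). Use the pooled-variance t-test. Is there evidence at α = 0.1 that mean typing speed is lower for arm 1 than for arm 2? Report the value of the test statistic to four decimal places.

Let group 1 = arm 1, group 2 = arm 2. H0: μ_1 = μ_2; H1: μ_1 < μ_2 (two-sample pooled-variance t-test, left-tailed).
s_p² = [(33−1)·9.142² + (15−1)·8.784²]/(33+15−2) = 81.623
t = (54.69 − 59.83)/√[81.623·(1/33 + 1/15)] = -1.8270
df = n₁ + n₂ − 2 = 46
p-value = P(T ≤ -1.8270) ≈ 0.0371
Since p ≈ 0.0371 < α = 0.1, reject H0; the data support H1.

-1.8270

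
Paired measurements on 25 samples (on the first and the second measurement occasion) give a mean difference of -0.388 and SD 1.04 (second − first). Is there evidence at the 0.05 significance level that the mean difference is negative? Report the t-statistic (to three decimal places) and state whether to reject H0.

t = -1.865; reject H0

H0: μ_d = 0; H1: μ_d < 0 (paired t-test on the differences, left-tailed).
t = d̄/(s_d/√n) = -0.388/(1.04/√25) = -1.865
df = n − 1 = 24
p-value = P(T ≤ -1.865) ≈ 0.0372
Since p ≈ 0.0372 < α = 0.05, reject H0; the evidence is statistically significant.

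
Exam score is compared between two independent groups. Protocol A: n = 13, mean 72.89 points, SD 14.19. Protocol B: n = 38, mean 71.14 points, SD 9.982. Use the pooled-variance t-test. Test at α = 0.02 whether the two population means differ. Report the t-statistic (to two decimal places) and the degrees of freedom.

Let group 1 = protocol A, group 2 = protocol B. H0: μ_1 = μ_2; H1: μ_1 ≠ μ_2 (two-sample pooled-variance t-test, two-sided).
s_p² = [(13−1)·14.19² + (38−1)·9.982²]/(13+38−2) = 124.55
t = (72.89 − 71.14)/√[124.55·(1/13 + 1/38)] = 0.49
df = n₁ + n₂ − 2 = 49
Two-sided p-value ≈ 0.628
Since p ≈ 0.628 > α = 0.02, fail to reject H0; the evidence is not statistically significant.

t = 0.49, df = 49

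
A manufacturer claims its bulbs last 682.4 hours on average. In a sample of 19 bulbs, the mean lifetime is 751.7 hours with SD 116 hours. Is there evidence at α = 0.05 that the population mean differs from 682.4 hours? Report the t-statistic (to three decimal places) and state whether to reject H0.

t = 2.604; reject H0

H0: μ = 682.4; H1: μ ≠ 682.4 (one-sample t-test, two-sided).
t = (x̄ − μ₀)/(s/√n) = (751.7 − 682.4)/(116/√19) = 2.604
df = n − 1 = 18
Two-sided p-value ≈ 0.018
Since p ≈ 0.018 < α = 0.05, reject H0; the data support H1.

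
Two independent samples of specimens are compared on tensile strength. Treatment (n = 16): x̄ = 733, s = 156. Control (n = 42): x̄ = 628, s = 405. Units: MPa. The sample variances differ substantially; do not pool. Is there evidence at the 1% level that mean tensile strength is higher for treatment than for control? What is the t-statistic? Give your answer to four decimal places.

Let group 1 = treatment, group 2 = control. H0: μ_1 = μ_2; H1: μ_1 > μ_2 (Welch's two-sample t-test, right-tailed).
t = (x̄_1 − x̄_2)/√(s_1²/n_1 + s_2²/n_2) = (733 − 628)/√(156²/16 + 405²/42) = 1.4254
Welch–Satterthwaite df ≈ 55.96
p-value = P(T ≥ 1.4254) ≈ 0.080
Since p ≈ 0.080 > α = 0.01, fail to reject H0; the evidence is not statistically significant.

1.4254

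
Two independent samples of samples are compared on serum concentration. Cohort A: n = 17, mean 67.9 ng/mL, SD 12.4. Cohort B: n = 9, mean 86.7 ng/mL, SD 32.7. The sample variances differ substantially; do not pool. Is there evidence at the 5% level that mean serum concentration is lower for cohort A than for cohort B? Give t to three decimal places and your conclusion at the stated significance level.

Let group 1 = cohort A, group 2 = cohort B. H0: μ_1 = μ_2; H1: μ_1 < μ_2 (Welch's two-sample t-test, left-tailed).
t = (x̄_1 − x̄_2)/√(s_1²/n_1 + s_2²/n_2) = (67.9 − 86.7)/√(12.4²/17 + 32.7²/9) = -1.663
Welch–Satterthwaite df ≈ 9.24
p-value = P(T ≤ -1.663) ≈ 0.0649
Since p ≈ 0.0649 > α = 0.05, fail to reject H0; the data do not provide sufficient evidence against H0.

t = -1.663; fail to reject H0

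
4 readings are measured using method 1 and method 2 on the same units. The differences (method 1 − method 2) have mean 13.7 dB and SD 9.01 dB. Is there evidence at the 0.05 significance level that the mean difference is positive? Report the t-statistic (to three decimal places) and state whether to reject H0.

t = 3.041; reject H0

H0: μ_d = 0; H1: μ_d > 0 (paired t-test on the differences, right-tailed).
t = d̄/(s_d/√n) = 13.7/(9.01/√4) = 3.041
df = n − 1 = 3
p-value = P(T ≥ 3.041) ≈ 0.028
Since p ≈ 0.028 < α = 0.05, reject H0; the evidence is statistically significant.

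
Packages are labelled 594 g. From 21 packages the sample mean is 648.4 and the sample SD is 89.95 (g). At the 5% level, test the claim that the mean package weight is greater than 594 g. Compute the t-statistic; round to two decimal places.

H0: μ = 594; H1: μ > 594 (one-sample t-test, right-tailed).
t = (x̄ − μ₀)/(s/√n) = (648.4 − 594)/(89.95/√21) = 2.77
df = n − 1 = 20
p-value = P(T ≥ 2.77) ≈ 0.006
Since p ≈ 0.006 < α = 0.05, reject H0; the evidence is statistically significant.

2.77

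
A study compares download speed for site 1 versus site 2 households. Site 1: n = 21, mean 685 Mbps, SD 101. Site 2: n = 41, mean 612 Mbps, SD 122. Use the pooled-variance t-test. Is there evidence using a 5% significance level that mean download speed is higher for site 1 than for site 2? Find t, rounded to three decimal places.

2.357

Let group 1 = site 1, group 2 = site 2. H0: μ_1 = μ_2; H1: μ_1 > μ_2 (two-sample pooled-variance t-test, right-tailed).
s_p² = [(21−1)·101² + (41−1)·122²]/(21+41−2) = 13323
t = (685 − 612)/√[13323·(1/21 + 1/41)] = 2.357
df = n₁ + n₂ − 2 = 60
p-value = P(T ≥ 2.357) ≈ 0.0109
Since p ≈ 0.0109 < α = 0.05, reject H0; the data support H1.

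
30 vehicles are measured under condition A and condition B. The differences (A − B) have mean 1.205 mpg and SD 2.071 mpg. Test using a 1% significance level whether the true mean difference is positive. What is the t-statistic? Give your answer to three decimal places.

H0: μ_d = 0; H1: μ_d > 0 (paired t-test on the differences, right-tailed).
t = d̄/(s_d/√n) = 1.205/(2.071/√30) = 3.187
df = n − 1 = 29
p-value = P(T ≥ 3.187) ≈ 0.002
Since p ≈ 0.002 < α = 0.01, reject H0; the data support H1.

3.187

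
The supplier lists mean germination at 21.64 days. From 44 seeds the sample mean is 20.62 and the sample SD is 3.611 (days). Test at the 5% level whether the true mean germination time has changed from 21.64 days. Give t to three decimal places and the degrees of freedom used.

H0: μ = 21.64; H1: μ ≠ 21.64 (one-sample t-test, two-sided).
t = (x̄ − μ₀)/(s/√n) = (20.62 − 21.64)/(3.611/√44) = -1.874
df = n − 1 = 43
Two-sided p-value ≈ 0.0678
Since p ≈ 0.0678 > α = 0.05, fail to reject H0; the data do not provide sufficient evidence against H0.

t = -1.874, df = 43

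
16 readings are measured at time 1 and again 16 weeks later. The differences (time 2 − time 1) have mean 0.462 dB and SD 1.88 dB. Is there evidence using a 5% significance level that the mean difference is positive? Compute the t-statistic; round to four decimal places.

0.9830

H0: μ_d = 0; H1: μ_d > 0 (paired t-test on the differences, right-tailed).
t = d̄/(s_d/√n) = 0.462/(1.88/√16) = 0.9830
df = n − 1 = 15
p-value = P(T ≥ 0.9830) ≈ 0.1706
Since p ≈ 0.1706 > α = 0.05, fail to reject H0; the data do not provide sufficient evidence against H0.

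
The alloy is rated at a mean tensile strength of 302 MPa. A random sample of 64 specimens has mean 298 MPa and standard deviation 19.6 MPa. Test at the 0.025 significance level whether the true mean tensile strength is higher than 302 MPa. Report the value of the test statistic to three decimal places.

H0: μ = 302; H1: μ > 302 (one-sample t-test, right-tailed).
t = (x̄ − μ₀)/(s/√n) = (298 − 302)/(19.6/√64) = -1.633
df = n − 1 = 63
p-value = P(T ≥ -1.633) ≈ 0.946
Since p ≈ 0.946 > α = 0.025, fail to reject H0; the data do not provide sufficient evidence against H0.

-1.633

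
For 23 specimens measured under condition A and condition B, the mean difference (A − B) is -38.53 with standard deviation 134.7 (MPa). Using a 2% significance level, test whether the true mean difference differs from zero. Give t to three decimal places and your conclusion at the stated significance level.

H0: μ_d = 0; H1: μ_d ≠ 0 (paired t-test on the differences, two-sided).
t = d̄/(s_d/√n) = -38.53/(134.7/√23) = -1.372
df = n − 1 = 22
Two-sided p-value ≈ 0.184
Since p ≈ 0.184 > α = 0.02, fail to reject H0; the data do not provide sufficient evidence against H0.

t = -1.372; fail to reject H0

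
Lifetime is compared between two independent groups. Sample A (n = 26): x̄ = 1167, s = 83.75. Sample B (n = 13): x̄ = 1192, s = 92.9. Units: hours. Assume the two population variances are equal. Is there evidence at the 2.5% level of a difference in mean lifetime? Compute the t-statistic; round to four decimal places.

Let group 1 = sample A, group 2 = sample B. H0: μ_1 = μ_2; H1: μ_1 ≠ μ_2 (two-sample pooled-variance t-test, two-sided).
s_p² = [(26−1)·83.75² + (13−1)·92.9²]/(26+13−2) = 7538.28
t = (1167 − 1192)/√[7538.28·(1/26 + 1/13)] = -0.8477
df = n₁ + n₂ − 2 = 37
Two-sided p-value ≈ 0.402
Since p ≈ 0.402 > α = 0.025, fail to reject H0; the data do not provide sufficient evidence against H0.

-0.8477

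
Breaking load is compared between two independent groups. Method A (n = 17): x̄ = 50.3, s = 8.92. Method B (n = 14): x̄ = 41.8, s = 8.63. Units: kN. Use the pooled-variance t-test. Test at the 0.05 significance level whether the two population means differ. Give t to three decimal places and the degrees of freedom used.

t = 2.679, df = 29

Let group 1 = method A, group 2 = method B. H0: μ_1 = μ_2; H1: μ_1 ≠ μ_2 (two-sample pooled-variance t-test, two-sided).
s_p² = [(17−1)·8.92² + (14−1)·8.63²]/(17+14−2) = 77.2849
t = (50.3 − 41.8)/√[77.2849·(1/17 + 1/14)] = 2.679
df = n₁ + n₂ − 2 = 29
Two-sided p-value ≈ 0.0120
Since p ≈ 0.0120 < α = 0.05, reject H0; the data support H1.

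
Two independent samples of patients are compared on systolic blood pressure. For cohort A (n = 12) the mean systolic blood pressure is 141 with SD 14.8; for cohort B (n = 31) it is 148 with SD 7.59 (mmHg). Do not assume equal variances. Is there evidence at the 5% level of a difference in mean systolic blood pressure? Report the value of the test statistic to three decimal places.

-1.561

Let group 1 = cohort A, group 2 = cohort B. H0: μ_1 = μ_2; H1: μ_1 ≠ μ_2 (Welch's two-sample t-test, two-sided).
t = (x̄_1 − x̄_2)/√(s_1²/n_1 + s_2²/n_2) = (141 − 148)/√(14.8²/12 + 7.59²/31) = -1.561
Welch–Satterthwaite df ≈ 13.30
Two-sided p-value ≈ 0.1420
Since p ≈ 0.1420 > α = 0.05, fail to reject H0; the evidence is not statistically significant.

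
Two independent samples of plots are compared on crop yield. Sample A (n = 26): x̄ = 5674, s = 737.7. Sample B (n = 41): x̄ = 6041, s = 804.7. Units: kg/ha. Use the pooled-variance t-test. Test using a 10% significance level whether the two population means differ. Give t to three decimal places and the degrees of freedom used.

Let group 1 = sample A, group 2 = sample B. H0: μ_1 = μ_2; H1: μ_1 ≠ μ_2 (two-sample pooled-variance t-test, two-sided).
s_p² = [(26−1)·737.7² + (41−1)·804.7²]/(26+41−2) = 607796
t = (5674 − 6041)/√[607796·(1/26 + 1/41)] = -1.878
df = n₁ + n₂ − 2 = 65
Two-sided p-value ≈ 0.0649
Since p ≈ 0.0649 < α = 0.1, reject H0; the data support H1.

t = -1.878, df = 65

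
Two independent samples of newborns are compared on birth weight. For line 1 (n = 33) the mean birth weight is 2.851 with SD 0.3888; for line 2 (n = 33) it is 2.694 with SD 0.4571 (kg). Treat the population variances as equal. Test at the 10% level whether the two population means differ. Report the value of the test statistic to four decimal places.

Let group 1 = line 1, group 2 = line 2. H0: μ_1 = μ_2; H1: μ_1 ≠ μ_2 (two-sample pooled-variance t-test, two-sided).
s_p² = [(33−1)·0.3888² + (33−1)·0.4571²]/(33+33−2) = 0.180053
t = (2.851 − 2.694)/√[0.180053·(1/33 + 1/33)] = 1.5029
df = n₁ + n₂ − 2 = 64
Two-sided p-value ≈ 0.1378
Since p ≈ 0.1378 > α = 0.1, fail to reject H0; the evidence is not statistically significant.

1.5029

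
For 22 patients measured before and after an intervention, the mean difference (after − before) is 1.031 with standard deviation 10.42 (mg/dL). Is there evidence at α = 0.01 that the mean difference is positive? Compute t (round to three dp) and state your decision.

H0: μ_d = 0; H1: μ_d > 0 (paired t-test on the differences, right-tailed).
t = d̄/(s_d/√n) = 1.031/(10.42/√22) = 0.464
df = n − 1 = 21
p-value = P(T ≥ 0.464) ≈ 0.324
Since p ≈ 0.324 > α = 0.01, fail to reject H0; the evidence is not statistically significant.

t = 0.464; fail to reject H0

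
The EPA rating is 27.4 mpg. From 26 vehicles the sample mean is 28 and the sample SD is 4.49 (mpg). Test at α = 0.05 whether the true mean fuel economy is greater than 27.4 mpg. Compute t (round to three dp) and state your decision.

H0: μ = 27.4; H1: μ > 27.4 (one-sample t-test, right-tailed).
t = (x̄ − μ₀)/(s/√n) = (28 − 27.4)/(4.49/√26) = 0.681
df = n − 1 = 25
p-value = P(T ≥ 0.681) ≈ 0.2509
Since p ≈ 0.2509 > α = 0.05, fail to reject H0; the evidence is not statistically significant.

t = 0.681; fail to reject H0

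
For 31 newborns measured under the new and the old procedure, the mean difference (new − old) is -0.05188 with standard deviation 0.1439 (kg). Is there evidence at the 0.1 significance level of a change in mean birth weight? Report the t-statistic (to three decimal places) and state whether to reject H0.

H0: μ_d = 0; H1: μ_d ≠ 0 (paired t-test on the differences, two-sided).
t = d̄/(s_d/√n) = -0.05188/(0.1439/√31) = -2.007
df = n − 1 = 30
Two-sided p-value ≈ 0.0538
Since p ≈ 0.0538 < α = 0.1, reject H0; the data support H1.

t = -2.007; reject H0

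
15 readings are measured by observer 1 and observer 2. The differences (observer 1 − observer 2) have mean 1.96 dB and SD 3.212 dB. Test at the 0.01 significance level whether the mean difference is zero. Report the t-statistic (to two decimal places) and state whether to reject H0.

t = 2.36; fail to reject H0

H0: μ_d = 0; H1: μ_d ≠ 0 (paired t-test on the differences, two-sided).
t = d̄/(s_d/√n) = 1.96/(3.212/√15) = 2.36
df = n − 1 = 14
Two-sided p-value ≈ 0.033
Since p ≈ 0.033 > α = 0.01, fail to reject H0; the evidence is not statistically significant.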